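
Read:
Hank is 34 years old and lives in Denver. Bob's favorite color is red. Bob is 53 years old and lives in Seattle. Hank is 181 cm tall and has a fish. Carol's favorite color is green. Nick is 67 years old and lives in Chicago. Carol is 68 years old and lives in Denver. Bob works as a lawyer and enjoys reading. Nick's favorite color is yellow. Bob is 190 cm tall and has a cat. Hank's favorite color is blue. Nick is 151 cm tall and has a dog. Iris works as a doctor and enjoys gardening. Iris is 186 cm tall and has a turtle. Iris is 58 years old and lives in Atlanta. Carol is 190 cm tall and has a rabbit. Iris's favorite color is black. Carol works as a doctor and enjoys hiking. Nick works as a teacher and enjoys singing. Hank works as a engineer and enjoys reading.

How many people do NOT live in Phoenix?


Not in Phoenix: 5

5


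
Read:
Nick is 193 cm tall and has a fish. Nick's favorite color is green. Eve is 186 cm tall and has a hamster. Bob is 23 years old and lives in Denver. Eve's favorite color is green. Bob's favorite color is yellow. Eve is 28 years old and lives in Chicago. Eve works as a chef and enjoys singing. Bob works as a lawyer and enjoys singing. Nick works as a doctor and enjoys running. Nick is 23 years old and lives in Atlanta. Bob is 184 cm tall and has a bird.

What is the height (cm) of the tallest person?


Tallest: Nick at 193 cm

193


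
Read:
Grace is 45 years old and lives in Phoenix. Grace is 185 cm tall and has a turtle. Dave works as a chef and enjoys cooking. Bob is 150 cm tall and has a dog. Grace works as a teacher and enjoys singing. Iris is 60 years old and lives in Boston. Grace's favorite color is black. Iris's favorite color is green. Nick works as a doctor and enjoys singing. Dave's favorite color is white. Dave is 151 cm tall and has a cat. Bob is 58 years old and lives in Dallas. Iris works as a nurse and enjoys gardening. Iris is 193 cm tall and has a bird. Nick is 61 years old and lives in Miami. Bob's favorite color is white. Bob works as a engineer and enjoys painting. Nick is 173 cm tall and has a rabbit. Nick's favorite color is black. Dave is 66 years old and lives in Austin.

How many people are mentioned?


People: Dave, Iris, Grace, Nick, Bob. Count = 5

5


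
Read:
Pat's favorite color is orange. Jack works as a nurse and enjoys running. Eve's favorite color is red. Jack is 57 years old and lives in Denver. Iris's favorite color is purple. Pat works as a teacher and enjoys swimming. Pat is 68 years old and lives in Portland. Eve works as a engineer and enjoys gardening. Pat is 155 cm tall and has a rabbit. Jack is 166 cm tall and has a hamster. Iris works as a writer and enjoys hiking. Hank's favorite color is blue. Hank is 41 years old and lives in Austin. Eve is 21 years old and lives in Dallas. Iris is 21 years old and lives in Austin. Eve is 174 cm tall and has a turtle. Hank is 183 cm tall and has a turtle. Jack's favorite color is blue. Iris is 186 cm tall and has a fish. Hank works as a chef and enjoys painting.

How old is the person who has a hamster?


Person with hamster is Jack, age 57

57


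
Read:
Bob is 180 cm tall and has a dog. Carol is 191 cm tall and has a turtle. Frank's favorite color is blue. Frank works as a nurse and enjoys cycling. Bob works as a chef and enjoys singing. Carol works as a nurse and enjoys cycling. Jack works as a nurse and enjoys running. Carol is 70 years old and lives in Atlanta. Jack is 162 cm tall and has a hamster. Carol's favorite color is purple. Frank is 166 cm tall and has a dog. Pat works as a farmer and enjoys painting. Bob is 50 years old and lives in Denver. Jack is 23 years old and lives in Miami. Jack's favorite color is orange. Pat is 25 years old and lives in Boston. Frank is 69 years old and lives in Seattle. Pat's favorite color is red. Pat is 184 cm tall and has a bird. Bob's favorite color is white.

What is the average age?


Sum=237, n=5, avg=47.4

47.4


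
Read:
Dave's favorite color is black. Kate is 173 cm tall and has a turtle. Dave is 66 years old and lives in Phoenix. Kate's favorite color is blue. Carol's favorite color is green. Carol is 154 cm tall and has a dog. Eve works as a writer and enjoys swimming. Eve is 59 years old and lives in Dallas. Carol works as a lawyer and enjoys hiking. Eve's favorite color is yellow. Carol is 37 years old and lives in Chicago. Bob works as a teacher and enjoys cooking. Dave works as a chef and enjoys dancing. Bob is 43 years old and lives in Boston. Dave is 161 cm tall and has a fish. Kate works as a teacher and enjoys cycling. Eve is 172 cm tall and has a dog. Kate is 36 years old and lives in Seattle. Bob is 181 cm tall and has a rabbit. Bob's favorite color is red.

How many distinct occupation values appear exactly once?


Unique occupation values: 3

3


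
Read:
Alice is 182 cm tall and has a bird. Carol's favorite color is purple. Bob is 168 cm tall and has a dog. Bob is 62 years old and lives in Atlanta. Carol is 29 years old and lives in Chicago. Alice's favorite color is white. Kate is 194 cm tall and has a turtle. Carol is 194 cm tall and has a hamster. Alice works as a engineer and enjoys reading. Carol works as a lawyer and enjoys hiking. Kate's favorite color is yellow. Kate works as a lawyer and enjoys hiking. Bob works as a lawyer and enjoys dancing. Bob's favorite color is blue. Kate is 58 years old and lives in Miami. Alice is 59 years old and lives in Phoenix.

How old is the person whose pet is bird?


Person with pet=bird is Alice, age 59

59


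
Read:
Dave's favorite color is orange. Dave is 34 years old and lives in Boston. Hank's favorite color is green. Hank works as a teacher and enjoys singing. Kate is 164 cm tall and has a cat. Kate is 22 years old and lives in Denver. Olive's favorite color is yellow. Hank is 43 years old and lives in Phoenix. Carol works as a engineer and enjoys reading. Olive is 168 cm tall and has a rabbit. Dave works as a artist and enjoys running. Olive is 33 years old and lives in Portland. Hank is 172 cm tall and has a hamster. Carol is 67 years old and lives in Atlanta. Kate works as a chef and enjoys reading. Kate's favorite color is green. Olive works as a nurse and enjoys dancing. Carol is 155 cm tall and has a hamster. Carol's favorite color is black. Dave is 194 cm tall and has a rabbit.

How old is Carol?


Carol is 67 years old

67


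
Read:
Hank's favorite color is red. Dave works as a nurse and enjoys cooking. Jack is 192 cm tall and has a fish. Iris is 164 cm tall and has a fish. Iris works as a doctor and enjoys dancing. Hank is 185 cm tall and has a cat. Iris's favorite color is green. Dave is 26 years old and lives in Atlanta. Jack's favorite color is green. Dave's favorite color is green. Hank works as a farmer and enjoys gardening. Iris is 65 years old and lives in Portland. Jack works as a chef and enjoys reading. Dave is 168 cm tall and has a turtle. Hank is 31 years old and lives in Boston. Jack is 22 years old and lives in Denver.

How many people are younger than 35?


Filter: 3

3


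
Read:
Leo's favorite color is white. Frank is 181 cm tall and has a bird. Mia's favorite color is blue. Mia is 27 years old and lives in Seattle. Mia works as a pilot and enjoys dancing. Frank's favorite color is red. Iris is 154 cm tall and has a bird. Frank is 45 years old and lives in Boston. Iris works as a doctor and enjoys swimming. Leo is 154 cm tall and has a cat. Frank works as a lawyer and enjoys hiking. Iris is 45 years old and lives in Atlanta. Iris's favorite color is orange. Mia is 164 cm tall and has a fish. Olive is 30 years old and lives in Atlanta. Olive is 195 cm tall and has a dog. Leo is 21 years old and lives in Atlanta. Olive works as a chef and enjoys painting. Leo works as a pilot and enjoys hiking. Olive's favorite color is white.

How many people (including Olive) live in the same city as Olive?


Olive lives in Atlanta. Count = 3

3


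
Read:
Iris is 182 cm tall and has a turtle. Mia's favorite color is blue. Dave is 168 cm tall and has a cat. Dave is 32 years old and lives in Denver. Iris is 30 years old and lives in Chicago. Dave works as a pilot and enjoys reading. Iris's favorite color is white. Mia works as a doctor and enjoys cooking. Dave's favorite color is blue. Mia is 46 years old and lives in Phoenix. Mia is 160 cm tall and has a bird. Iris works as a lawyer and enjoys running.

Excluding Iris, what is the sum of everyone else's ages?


Sum (excluding Iris): 78

78


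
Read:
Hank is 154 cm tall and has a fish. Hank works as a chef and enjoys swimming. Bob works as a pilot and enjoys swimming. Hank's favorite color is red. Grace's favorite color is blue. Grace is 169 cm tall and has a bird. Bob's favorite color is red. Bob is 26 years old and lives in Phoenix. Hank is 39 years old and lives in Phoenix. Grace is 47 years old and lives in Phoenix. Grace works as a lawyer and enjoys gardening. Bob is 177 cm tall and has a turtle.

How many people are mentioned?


People: Grace, Hank, Bob. Count = 3

3


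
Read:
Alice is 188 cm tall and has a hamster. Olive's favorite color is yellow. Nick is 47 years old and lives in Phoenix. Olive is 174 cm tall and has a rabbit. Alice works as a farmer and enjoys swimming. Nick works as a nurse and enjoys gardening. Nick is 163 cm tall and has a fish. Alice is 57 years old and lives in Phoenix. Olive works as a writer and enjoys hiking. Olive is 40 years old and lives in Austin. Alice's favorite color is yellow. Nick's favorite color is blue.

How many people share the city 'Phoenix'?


Count: 2

2


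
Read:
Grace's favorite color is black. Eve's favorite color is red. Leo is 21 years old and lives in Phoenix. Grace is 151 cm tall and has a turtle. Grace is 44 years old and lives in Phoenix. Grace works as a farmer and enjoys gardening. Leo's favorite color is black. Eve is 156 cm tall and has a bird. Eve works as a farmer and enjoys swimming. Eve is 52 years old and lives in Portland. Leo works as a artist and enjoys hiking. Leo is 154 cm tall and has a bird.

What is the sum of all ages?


44+21+52 = 117

117


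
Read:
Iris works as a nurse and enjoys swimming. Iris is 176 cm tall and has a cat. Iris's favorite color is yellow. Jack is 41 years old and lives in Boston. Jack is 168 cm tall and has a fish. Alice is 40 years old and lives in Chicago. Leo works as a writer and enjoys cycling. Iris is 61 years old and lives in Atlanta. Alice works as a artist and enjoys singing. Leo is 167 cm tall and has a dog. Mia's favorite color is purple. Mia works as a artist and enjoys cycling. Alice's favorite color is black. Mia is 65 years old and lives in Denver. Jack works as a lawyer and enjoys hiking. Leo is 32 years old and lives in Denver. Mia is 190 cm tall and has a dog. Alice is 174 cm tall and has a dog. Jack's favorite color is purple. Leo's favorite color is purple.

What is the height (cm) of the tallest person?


Tallest: Mia at 190 cm

190


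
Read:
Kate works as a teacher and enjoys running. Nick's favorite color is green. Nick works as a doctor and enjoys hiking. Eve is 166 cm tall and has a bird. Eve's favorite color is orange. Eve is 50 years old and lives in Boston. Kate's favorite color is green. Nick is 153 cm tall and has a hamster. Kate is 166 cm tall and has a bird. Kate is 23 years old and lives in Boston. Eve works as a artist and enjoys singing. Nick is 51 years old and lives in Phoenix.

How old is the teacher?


The teacher is Kate, age 23

23


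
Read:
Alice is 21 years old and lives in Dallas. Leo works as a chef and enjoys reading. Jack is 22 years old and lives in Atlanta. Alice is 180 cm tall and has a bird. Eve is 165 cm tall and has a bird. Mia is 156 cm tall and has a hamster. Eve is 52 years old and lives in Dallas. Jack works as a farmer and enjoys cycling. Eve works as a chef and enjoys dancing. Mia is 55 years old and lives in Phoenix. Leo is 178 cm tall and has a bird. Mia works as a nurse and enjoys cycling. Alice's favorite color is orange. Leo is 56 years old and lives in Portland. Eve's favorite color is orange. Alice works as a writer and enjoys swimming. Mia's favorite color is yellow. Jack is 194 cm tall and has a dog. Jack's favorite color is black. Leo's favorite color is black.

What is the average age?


Sum=206, n=5, avg=41.2

41.2


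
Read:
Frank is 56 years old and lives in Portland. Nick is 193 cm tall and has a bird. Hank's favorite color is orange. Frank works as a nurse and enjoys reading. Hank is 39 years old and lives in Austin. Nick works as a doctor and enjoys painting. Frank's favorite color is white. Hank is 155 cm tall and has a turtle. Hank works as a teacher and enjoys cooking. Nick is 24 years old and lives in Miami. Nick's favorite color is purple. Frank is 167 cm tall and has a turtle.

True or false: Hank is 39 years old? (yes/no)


Hank is actually 39. yes

yes


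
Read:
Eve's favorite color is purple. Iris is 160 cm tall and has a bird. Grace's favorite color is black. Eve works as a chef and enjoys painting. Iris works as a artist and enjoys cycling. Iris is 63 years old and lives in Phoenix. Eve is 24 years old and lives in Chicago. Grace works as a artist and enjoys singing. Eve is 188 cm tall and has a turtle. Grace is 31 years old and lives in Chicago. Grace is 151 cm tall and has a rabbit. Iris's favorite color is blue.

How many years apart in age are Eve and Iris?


24 vs 63, diff = 39

39


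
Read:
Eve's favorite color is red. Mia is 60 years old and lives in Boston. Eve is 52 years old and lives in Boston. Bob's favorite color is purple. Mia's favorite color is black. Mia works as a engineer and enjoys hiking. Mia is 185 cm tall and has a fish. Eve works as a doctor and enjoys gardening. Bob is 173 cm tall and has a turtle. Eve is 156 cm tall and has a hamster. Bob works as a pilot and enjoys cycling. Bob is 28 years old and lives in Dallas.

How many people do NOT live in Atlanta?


Not in Atlanta: 3

3


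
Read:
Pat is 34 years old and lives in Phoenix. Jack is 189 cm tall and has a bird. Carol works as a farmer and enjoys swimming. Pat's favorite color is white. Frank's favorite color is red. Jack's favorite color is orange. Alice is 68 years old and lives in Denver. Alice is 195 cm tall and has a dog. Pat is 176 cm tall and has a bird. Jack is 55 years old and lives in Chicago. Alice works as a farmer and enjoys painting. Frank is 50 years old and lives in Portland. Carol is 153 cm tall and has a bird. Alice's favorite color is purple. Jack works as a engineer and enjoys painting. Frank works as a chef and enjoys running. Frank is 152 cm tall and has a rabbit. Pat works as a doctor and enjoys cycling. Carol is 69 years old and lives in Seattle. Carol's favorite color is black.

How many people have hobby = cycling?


Count: 1

1


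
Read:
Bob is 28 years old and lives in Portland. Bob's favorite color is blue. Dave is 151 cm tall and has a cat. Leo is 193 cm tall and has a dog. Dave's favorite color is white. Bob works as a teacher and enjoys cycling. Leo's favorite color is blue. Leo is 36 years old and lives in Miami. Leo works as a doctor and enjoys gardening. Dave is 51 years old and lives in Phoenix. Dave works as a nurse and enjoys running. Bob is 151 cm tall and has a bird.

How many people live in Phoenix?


Count in Phoenix: 1

1


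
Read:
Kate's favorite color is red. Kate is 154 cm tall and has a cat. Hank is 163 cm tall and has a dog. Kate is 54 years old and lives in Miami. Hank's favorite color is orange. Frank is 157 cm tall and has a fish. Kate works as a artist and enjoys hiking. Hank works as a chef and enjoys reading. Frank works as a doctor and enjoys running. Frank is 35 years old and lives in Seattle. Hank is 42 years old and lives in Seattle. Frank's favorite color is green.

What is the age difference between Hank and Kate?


|42 - 54| = 12

12


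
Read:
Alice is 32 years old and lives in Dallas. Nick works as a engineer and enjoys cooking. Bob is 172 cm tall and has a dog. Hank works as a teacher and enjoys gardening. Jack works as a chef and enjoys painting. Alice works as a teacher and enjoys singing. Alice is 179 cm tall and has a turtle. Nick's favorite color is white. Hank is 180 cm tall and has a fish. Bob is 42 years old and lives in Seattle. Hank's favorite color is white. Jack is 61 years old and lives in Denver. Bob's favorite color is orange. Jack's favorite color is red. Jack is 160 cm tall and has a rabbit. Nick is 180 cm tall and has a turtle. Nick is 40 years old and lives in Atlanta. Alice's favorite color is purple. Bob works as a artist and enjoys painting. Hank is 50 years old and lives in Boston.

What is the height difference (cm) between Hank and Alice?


|180 - 179| = 1

1


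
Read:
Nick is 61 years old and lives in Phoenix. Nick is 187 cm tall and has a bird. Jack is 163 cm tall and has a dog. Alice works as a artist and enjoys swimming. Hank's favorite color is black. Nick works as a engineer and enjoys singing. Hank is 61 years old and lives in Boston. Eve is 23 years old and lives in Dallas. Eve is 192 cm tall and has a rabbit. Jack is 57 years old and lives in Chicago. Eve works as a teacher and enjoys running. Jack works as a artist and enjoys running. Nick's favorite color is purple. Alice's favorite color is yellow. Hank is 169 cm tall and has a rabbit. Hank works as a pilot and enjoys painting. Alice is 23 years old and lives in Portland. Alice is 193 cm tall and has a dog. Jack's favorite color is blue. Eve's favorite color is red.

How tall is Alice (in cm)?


Alice is 193 cm tall

193


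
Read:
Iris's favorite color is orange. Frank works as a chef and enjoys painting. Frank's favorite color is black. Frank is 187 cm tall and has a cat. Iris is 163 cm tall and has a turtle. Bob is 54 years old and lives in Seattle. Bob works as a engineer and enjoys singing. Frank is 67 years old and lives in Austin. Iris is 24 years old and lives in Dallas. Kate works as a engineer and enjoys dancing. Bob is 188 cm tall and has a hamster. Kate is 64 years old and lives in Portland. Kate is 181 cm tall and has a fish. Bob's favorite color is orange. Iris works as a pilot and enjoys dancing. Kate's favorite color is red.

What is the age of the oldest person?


Oldest: Frank at 67

67


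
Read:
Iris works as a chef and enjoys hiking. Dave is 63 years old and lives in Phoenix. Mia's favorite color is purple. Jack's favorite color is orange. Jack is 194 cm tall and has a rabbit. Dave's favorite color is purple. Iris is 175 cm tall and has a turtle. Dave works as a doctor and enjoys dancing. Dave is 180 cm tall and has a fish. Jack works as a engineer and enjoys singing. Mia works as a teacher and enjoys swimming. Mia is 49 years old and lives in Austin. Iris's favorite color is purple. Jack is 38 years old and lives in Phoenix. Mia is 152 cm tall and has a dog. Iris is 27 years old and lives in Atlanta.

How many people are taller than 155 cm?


Taller than 155: 3

3


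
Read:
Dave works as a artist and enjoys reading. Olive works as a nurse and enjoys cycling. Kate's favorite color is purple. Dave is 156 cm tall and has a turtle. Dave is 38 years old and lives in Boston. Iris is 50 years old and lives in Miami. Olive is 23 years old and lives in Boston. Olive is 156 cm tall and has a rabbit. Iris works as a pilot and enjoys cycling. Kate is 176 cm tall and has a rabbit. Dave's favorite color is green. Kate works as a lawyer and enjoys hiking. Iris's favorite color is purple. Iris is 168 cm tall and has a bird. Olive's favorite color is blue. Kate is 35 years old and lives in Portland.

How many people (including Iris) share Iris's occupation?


Iris is a pilot. Count = 1

1


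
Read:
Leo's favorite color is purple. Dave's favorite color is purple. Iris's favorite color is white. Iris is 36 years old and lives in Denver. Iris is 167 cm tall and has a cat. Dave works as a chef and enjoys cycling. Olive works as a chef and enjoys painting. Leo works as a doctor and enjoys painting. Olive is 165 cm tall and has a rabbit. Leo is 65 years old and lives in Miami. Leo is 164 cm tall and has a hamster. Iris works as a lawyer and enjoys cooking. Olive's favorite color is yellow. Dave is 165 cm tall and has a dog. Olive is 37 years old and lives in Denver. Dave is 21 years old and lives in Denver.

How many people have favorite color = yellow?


Count: 1

1


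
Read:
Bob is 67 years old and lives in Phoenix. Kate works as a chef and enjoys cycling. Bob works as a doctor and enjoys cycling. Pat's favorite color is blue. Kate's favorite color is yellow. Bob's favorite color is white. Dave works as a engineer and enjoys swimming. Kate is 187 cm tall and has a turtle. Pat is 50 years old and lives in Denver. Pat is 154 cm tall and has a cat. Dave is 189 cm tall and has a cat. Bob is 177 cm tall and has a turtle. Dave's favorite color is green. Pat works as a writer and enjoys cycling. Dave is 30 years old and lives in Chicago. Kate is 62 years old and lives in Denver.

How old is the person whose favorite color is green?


Person with favorite color=green is Dave, age 30

30


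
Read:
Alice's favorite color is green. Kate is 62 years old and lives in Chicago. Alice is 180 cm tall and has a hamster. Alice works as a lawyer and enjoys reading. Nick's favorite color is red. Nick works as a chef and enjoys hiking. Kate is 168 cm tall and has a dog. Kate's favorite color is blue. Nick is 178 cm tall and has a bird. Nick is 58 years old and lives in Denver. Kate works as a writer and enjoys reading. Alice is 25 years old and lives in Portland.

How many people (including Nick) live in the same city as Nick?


Nick lives in Denver. Count = 1

1


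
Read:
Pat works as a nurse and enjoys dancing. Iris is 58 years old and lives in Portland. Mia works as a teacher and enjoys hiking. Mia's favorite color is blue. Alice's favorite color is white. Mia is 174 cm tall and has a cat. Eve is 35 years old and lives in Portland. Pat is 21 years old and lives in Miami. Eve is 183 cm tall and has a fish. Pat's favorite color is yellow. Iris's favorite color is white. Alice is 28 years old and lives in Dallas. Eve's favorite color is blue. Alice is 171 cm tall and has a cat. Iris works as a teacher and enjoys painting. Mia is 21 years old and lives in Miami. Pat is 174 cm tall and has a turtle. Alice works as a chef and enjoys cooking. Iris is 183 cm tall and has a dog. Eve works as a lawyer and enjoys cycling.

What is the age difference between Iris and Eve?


|58 - 35| = 23

23


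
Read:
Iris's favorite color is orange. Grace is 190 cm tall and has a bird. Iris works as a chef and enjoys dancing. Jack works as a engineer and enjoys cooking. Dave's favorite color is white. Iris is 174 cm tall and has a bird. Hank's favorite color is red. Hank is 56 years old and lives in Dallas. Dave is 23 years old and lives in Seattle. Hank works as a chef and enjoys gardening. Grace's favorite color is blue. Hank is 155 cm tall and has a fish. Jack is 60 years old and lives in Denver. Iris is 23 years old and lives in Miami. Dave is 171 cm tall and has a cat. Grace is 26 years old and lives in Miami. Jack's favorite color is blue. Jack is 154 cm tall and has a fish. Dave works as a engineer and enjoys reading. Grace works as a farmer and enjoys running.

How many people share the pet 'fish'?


Count: 2

2


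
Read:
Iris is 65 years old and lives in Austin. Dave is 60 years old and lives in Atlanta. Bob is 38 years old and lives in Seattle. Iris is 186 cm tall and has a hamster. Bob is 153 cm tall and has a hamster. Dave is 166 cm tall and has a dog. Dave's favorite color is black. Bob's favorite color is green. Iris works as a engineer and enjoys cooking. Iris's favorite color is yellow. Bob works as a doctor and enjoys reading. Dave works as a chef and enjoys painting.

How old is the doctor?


The doctor is Bob, age 38

38


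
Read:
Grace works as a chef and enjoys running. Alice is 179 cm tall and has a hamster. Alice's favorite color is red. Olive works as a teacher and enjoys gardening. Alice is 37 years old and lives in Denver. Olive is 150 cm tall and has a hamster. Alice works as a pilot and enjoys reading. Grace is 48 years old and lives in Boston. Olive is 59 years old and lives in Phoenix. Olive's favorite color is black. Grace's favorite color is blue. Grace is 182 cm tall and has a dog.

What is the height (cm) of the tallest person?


Tallest: Grace at 182 cm

182


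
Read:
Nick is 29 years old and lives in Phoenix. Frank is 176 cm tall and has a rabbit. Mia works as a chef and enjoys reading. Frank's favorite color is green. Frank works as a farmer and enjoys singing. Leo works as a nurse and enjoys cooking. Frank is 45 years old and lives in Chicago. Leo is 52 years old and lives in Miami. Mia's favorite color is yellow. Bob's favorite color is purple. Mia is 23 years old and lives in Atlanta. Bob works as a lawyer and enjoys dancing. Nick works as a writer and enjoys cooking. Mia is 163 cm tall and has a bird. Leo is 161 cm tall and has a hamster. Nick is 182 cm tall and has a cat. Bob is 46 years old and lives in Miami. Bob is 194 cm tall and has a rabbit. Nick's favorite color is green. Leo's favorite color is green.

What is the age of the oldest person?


Oldest: Leo at 52

52


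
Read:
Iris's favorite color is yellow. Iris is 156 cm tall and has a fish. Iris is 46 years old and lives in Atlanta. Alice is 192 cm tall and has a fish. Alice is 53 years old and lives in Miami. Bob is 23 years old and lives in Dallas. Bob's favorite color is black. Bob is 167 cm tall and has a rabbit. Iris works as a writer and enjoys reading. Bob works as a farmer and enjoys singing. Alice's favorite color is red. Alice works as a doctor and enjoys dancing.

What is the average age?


Sum=122, n=3, avg=40.67

40.67


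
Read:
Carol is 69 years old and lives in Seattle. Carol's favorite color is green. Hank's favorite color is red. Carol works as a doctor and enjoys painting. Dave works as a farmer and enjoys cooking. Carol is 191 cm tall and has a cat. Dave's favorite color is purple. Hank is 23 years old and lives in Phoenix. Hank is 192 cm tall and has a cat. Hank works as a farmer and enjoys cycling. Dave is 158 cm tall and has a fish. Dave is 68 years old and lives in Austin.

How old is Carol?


Carol is 69 years old

69


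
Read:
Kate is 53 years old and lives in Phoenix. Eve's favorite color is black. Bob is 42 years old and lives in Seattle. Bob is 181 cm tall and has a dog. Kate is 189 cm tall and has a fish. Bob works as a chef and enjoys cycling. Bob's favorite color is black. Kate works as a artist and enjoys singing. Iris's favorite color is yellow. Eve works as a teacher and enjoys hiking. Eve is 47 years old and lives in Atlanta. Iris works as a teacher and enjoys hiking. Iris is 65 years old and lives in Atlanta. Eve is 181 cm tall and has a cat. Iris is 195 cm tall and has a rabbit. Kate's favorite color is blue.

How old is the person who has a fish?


Person with fish is Kate, age 53

53


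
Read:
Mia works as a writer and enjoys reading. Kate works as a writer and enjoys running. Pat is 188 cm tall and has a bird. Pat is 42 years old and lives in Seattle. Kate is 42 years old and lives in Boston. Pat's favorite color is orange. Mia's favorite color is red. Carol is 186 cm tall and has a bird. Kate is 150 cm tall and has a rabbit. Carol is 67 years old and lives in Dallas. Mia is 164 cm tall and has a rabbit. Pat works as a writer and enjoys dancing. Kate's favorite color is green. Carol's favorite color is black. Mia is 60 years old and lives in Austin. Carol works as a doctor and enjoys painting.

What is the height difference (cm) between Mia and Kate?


|164 - 150| = 14

14


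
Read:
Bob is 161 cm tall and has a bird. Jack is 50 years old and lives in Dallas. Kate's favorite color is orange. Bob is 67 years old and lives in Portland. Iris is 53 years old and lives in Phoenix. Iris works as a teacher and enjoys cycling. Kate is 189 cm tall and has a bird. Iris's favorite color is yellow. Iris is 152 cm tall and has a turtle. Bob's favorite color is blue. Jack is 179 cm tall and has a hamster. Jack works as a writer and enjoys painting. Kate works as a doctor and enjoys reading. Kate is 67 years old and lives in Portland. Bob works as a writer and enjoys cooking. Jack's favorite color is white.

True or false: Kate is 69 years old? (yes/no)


Kate is actually 67. no

no


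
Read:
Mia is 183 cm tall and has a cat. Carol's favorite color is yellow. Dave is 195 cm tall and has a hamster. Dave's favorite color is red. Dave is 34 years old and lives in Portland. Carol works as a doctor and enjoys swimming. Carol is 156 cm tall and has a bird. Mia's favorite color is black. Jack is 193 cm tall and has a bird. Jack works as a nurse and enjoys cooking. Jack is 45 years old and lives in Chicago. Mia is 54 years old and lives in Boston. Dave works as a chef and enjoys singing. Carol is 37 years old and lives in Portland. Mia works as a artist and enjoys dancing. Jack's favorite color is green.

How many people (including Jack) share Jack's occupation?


Jack is a nurse. Count = 1

1


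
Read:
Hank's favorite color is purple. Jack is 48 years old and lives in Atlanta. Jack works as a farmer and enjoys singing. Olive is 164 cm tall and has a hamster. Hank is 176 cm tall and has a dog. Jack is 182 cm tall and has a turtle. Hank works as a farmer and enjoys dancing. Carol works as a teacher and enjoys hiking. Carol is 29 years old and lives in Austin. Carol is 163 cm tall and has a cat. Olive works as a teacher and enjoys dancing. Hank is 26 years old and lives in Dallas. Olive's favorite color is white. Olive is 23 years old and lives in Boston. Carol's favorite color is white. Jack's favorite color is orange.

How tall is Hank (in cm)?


Hank is 176 cm tall

176


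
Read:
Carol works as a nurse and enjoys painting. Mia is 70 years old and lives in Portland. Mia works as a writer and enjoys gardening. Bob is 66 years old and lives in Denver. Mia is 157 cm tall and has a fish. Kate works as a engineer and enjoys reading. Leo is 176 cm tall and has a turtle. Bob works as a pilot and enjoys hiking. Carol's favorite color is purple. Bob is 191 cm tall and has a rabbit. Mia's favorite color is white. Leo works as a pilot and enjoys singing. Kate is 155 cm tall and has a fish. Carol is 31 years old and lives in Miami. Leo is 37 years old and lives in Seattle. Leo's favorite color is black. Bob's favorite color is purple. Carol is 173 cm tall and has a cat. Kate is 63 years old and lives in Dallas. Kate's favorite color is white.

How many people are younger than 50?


Filter: 2

2


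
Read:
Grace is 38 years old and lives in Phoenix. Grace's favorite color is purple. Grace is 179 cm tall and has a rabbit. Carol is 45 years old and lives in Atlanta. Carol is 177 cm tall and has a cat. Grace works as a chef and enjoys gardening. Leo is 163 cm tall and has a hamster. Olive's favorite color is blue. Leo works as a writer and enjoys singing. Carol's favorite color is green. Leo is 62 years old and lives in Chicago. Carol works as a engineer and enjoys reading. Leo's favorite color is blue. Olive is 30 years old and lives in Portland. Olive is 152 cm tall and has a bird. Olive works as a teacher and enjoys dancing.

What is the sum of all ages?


45+38+30+62 = 175

175


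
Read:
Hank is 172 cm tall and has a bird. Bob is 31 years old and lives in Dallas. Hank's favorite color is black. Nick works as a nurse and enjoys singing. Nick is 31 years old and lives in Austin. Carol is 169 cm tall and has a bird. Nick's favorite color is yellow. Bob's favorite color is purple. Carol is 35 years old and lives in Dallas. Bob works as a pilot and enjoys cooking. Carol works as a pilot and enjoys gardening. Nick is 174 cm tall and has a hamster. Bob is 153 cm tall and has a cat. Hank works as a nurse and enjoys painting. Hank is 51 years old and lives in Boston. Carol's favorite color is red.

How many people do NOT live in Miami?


Not in Miami: 4

4


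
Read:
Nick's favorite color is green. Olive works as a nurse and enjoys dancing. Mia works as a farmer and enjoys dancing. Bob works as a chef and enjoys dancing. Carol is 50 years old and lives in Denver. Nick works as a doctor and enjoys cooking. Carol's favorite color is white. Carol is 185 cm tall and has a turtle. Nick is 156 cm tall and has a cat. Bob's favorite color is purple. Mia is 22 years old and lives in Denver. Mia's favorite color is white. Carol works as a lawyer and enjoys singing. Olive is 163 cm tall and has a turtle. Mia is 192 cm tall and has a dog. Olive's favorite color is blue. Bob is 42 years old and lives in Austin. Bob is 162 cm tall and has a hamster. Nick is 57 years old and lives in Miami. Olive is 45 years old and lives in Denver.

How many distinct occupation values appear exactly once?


Unique occupation values: 5

5


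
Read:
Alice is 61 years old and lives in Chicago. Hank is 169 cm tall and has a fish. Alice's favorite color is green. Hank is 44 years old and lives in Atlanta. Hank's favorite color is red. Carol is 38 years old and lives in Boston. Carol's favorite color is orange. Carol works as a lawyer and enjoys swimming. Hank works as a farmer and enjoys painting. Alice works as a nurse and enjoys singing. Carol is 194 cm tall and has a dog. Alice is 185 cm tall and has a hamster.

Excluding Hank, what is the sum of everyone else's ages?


Sum (excluding Hank): 99

99


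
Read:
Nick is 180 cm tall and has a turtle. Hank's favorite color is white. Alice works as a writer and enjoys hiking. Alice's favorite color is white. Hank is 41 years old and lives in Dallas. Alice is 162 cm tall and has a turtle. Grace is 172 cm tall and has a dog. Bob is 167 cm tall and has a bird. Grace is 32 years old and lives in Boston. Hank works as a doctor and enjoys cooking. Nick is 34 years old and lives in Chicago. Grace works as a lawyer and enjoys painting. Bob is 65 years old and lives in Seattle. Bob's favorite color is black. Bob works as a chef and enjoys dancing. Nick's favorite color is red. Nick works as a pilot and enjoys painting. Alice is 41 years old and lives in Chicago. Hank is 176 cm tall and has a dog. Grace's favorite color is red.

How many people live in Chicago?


Count in Chicago: 2

2


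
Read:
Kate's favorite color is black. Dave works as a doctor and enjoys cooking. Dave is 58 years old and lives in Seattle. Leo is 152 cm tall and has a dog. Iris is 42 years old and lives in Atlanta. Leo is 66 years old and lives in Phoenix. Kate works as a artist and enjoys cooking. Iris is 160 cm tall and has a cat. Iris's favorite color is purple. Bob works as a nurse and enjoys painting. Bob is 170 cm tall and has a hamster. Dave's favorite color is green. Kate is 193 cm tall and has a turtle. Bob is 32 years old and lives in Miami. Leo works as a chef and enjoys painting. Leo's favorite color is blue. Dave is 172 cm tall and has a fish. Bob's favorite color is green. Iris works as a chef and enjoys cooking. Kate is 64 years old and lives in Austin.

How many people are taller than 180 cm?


Taller than 180: 1

1


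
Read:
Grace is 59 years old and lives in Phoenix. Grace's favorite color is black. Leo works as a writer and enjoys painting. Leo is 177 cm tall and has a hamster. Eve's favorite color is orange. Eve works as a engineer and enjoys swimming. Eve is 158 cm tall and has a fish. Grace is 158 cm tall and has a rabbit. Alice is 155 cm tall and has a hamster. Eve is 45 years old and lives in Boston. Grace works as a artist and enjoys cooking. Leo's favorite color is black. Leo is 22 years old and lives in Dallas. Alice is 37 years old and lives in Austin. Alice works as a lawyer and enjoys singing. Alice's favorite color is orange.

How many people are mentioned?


People: Leo, Alice, Grace, Eve. Count = 4

4


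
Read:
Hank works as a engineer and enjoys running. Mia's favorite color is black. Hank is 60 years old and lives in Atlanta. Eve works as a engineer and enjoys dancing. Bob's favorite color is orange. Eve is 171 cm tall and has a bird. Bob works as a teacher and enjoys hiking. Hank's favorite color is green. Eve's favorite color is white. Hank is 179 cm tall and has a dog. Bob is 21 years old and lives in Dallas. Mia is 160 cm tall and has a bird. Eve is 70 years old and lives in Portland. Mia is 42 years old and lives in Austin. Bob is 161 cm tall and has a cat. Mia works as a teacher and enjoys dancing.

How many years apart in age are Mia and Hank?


42 vs 60, diff = 18

18


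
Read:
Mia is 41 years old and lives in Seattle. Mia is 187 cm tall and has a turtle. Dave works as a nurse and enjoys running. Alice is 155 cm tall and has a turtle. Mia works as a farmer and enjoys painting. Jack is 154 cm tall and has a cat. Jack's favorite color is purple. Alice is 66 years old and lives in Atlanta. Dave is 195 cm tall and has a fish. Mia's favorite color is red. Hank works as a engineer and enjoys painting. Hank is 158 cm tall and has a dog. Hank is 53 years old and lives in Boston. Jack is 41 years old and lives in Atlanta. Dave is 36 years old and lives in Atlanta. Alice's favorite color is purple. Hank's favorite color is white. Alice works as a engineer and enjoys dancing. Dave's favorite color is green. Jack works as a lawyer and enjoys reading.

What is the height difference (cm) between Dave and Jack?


|195 - 154| = 41

41


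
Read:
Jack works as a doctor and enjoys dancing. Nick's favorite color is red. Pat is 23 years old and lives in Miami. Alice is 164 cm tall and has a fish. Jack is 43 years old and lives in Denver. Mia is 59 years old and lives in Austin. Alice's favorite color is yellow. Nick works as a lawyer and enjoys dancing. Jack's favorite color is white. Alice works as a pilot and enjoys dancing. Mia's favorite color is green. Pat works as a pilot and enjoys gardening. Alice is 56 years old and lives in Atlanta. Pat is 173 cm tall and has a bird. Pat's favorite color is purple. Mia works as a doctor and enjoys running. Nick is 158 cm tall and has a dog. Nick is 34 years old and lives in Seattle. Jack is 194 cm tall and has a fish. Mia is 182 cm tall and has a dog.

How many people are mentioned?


People: Alice, Pat, Nick, Jack, Mia. Count = 5

5


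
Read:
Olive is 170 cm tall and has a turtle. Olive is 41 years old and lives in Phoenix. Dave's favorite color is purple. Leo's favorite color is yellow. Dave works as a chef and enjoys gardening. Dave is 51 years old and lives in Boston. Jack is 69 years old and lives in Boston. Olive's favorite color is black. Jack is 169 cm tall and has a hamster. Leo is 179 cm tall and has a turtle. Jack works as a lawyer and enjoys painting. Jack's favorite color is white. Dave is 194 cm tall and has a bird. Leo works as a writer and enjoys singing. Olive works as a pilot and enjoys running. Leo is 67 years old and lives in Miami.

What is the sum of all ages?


41+51+67+69 = 228

228


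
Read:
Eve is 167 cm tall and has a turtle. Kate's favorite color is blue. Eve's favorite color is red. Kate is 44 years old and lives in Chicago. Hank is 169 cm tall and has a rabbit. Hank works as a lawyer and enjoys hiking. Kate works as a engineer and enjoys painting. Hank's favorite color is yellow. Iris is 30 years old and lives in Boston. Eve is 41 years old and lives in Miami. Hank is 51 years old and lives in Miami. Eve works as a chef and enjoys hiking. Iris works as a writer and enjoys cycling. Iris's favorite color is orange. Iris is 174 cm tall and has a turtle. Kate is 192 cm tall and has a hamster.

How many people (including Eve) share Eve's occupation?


Eve is a chef. Count = 1

1


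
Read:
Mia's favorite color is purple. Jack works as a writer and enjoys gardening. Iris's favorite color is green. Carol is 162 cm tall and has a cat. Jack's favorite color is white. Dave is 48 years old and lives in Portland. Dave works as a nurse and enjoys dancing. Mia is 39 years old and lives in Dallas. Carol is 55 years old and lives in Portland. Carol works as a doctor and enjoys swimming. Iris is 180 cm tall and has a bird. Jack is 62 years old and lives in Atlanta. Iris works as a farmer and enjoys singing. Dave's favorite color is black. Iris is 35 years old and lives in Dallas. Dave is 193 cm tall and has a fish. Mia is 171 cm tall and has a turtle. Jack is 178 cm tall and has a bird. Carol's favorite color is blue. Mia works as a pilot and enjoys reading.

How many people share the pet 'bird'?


Count: 2

2
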